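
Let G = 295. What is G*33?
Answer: 9735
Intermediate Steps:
G*33 = 295*33 = 9735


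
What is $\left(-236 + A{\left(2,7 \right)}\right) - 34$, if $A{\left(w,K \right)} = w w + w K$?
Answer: $-252$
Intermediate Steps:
$A{\left(w,K \right)} = w^{2} + K w$
$\left(-236 + A{\left(2,7 \right)}\right) - 34 = \left(-236 + 2 \left(7 + 2\right)\right) - 34 = \left(-236 + 2 \cdot 9\right) - 34 = \left(-236 + 18\right) - 34 = -218 - 34 = -252$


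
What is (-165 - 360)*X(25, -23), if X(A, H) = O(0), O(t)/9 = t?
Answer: 0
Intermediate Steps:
O(t) = 9*t
X(A, H) = 0 (X(A, H) = 9*0 = 0)
(-165 - 360)*X(25, -23) = (-165 - 360)*0 = -525*0 = 0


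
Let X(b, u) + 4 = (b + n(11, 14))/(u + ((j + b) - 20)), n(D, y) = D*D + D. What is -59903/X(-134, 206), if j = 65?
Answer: 7008651/470 ≈ 14912.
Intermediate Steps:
n(D, y) = D + D**2 (n(D, y) = D**2 + D = D + D**2)
X(b, u) = -4 + (132 + b)/(45 + b + u) (X(b, u) = -4 + (b + 11*(1 + 11))/(u + ((65 + b) - 20)) = -4 + (b + 11*12)/(u + (45 + b)) = -4 + (b + 132)/(45 + b + u) = -4 + (132 + b)/(45 + b + u))
-59903/X(-134, 206) = -59903*(45 - 134 + 206)/(-48 - 4*206 - 3*(-134)) = -59903*117/(-48 - 824 + 402) = -59903/((1/117)*(-470)) = -59903/(-470/117) = -59903*(-117/470) = 7008651/470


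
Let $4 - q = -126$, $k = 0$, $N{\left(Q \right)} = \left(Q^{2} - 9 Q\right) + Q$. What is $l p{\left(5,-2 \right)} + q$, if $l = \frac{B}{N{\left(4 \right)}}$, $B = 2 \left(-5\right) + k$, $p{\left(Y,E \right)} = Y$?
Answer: $\frac{1065}{8} \approx 133.13$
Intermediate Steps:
$N{\left(Q \right)} = Q^{2} - 8 Q$
$q = 130$ ($q = 4 - -126 = 4 + 126 = 130$)
$B = -10$ ($B = 2 \left(-5\right) + 0 = -10 + 0 = -10$)
$l = \frac{5}{8}$ ($l = - \frac{10}{4 \left(-8 + 4\right)} = - \frac{10}{4 \left(-4\right)} = - \frac{10}{-16} = \left(-10\right) \left(- \frac{1}{16}\right) = \frac{5}{8} \approx 0.625$)
$l p{\left(5,-2 \right)} + q = \frac{5}{8} \cdot 5 + 130 = \frac{25}{8} + 130 = \frac{1065}{8}$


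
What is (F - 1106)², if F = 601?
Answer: 255025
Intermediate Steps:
(F - 1106)² = (601 - 1106)² = (-505)² = 255025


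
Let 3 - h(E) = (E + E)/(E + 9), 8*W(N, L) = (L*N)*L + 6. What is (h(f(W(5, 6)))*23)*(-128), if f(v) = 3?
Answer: -7360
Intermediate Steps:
W(N, L) = 3/4 + N*L**2/8 (W(N, L) = ((L*N)*L + 6)/8 = (N*L**2 + 6)/8 = (6 + N*L**2)/8 = 3/4 + N*L**2/8)
h(E) = 3 - 2*E/(9 + E) (h(E) = 3 - (E + E)/(E + 9) = 3 - 2*E/(9 + E))
(h(f(W(5, 6)))*23)*(-128) = (((27 + 3)/(9 + 3))*23)*(-128) = ((30/12)*23)*(-128) = (((1/12)*30)*23)*(-128) = ((5/2)*23)*(-128) = (115/2)*(-128) = -7360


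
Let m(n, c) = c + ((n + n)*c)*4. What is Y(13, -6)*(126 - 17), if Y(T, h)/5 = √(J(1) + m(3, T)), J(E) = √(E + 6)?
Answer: 545*√(325 + √7) ≈ 9865.0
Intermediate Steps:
J(E) = √(6 + E)
m(n, c) = c + 8*c*n (m(n, c) = c + ((2*n)*c)*4 = c + (2*c*n)*4 = c + 8*c*n)
Y(T, h) = 5*√(√7 + 25*T) (Y(T, h) = 5*√(√(6 + 1) + T*(1 + 8*3)) = 5*√(√7 + T*(1 + 24)) = 5*√(√7 + T*25) = 5*√(√7 + 25*T))
Y(13, -6)*(126 - 17) = (5*√(√7 + 25*13))*(126 - 17) = (5*√(√7 + 325))*109 = (5*√(325 + √7))*109 = 545*√(325 + √7)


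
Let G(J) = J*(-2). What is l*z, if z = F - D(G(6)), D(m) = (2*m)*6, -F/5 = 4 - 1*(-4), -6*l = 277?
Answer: -14404/3 ≈ -4801.3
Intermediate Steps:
G(J) = -2*J
l = -277/6 (l = -1/6*277 = -277/6 ≈ -46.167)
F = -40 (F = -5*(4 - 1*(-4)) = -5*(4 + 4) = -5*8 = -40)
D(m) = 12*m
z = 104 (z = -40 - 12*(-2*6) = -40 - 12*(-12) = -40 - 1*(-144) = -40 + 144 = 104)
l*z = -277/6*104 = -14404/3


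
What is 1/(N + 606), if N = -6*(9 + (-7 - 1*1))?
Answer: 1/600 ≈ 0.0016667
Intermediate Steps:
N = -6 (N = -6*(9 + (-7 - 1)) = -6*(9 - 8) = -6*1 = -6)
1/(N + 606) = 1/(-6 + 606) = 1/600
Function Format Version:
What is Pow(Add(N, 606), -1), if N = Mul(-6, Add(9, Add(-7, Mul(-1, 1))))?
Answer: Rational(1, 600) ≈ 0.0016667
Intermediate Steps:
N = -6 (N = Mul(-6, Add(9, Add(-7, -1))) = Mul(-6, Add(9, -8)) = Mul(-6, 1) = -6)
Pow(Add(N, 606), -1) = Pow(Add(-6, 606), -1) = Pow(600, -1) = Rational(1, 600)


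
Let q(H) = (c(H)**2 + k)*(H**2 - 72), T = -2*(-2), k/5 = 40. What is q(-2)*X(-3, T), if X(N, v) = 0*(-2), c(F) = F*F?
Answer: 0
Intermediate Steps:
c(F) = F**2
k = 200 (k = 5*40 = 200)
T = 4
X(N, v) = 0
q(H) = (-72 + H**2)*(200 + H**4) (q(H) = ((H**2)**2 + 200)*(H**2 - 72) = (H**4 + 200)*(-72 + H**2) = (200 + H**4)*(-72 + H**2) = (-72 + H**2)*(200 + H**4))
q(-2)*X(-3, T) = (-14400 + (-2)**6 - 72*(-2)**4 + 200*(-2)**2)*0 = (-14400 + 64 - 72*16 + 200*4)*0 = (-14400 + 64 - 1152 + 800)*0 = -14688*0 = 0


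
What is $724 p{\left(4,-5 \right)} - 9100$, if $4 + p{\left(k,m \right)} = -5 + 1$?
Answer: $-14892$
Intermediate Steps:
$p{\left(k,m \right)} = -8$ ($p{\left(k,m \right)} = -4 + \left(-5 + 1\right) = -4 - 4 = -8$)
$724 p{\left(4,-5 \right)} - 9100 = 724 \left(-8\right) - 9100 = -5792 - 9100 = -14892$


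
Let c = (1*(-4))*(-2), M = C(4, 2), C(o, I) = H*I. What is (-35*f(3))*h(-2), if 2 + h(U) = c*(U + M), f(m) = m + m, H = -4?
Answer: 17220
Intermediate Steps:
f(m) = 2*m
C(o, I) = -4*I
M = -8 (M = -4*2 = -8)
c = 8 (c = -4*(-2) = 8)
h(U) = -66 + 8*U (h(U) = -2 + 8*(U - 8) = -2 + 8*(-8 + U) = -2 + (-64 + 8*U) = -66 + 8*U)
(-35*f(3))*h(-2) = (-70*3)*(-66 + 8*(-2)) = (-35*6)*(-66 - 16) = -210*(-82) = 17220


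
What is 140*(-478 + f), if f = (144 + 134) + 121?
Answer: -11060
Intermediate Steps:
f = 399 (f = 278 + 121 = 399)
140*(-478 + f) = 140*(-478 + 399) = 140*(-79) = -11060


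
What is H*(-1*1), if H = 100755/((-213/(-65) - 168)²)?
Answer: -47298875/12737761 ≈ -3.7133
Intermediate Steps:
H = 47298875/12737761 (H = 100755/((-213*(-1/65) - 168)²) = 100755/((213/65 - 168)²) = 100755/((-10707/65)²) = 100755/(114639849/4225) = 100755*(4225/114639849) = 47298875/12737761 ≈ 3.7133)
H*(-1*1) = 47298875*(-1*1)/12737761 = (47298875/12737761)*(-1) = -47298875/12737761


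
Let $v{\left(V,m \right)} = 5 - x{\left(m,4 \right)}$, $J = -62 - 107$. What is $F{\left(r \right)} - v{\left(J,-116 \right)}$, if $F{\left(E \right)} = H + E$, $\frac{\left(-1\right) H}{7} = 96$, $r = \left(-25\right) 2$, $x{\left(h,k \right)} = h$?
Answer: $-843$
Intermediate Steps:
$r = -50$
$H = -672$ ($H = \left(-7\right) 96 = -672$)
$F{\left(E \right)} = -672 + E$
$J = -169$ ($J = -62 - 107 = -169$)
$v{\left(V,m \right)} = 5 - m$
$F{\left(r \right)} - v{\left(J,-116 \right)} = \left(-672 - 50\right) - \left(5 - -116\right) = -722 - \left(5 + 116\right) = -722 - 121 = -843$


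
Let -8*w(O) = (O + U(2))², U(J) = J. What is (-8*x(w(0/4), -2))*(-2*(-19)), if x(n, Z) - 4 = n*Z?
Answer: -1520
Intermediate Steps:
w(O) = -(2 + O)²/8 (w(O) = -(O + 2)²/8 = -(2 + O)²/8)
x(n, Z) = 4 + Z*n (x(n, Z) = 4 + n*Z = 4 + Z*n)
(-8*x(w(0/4), -2))*(-2*(-19)) = (-8*(4 - (-1)*(2 + 0/4)²/4))*(-2*(-19)) = -8*(4 - (-1)*(2 + 0*(¼))²/4)*38 = -8*(4 - (-1)*(2 + 0)²/4)*38 = -8*(4 - (-1)*2²/4)*38 = -8*(4 - (-1)*4/4)*38 = -8*(4 - 2*(-½))*38 = -8*(4 + 1)*38 = -8*5*38 = -40*38 = -1520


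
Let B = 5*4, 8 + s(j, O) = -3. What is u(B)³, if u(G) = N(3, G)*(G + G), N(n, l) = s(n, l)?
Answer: -85184000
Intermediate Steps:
s(j, O) = -11 (s(j, O) = -8 - 3 = -11)
N(n, l) = -11
B = 20
u(G) = -22*G (u(G) = -11*(G + G) = -22*G)
u(B)³ = (-22*20)³ = (-440)³ = -85184000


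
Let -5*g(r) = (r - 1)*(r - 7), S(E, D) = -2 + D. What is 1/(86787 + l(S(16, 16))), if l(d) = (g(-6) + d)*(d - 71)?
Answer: 5/435132 ≈ 1.1491e-5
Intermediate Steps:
g(r) = -(-1 + r)*(-7 + r)/5 (g(r) = -(r - 1)*(r - 7)/5 = -(-1 + r)*(-7 + r)/5)
l(d) = (-71 + d)*(-91/5 + d) (l(d) = ((-7/5 - ⅕*(-6)² + (8/5)*(-6)) + d)*(d - 71) = ((-7/5 - ⅕*36 - 48/5) + d)*(-71 + d) = ((-7/5 - 36/5 - 48/5) + d)*(-71 + d) = (-91/5 + d)*(-71 + d) = (-71 + d)*(-91/5 + d))
1/(86787 + l(S(16, 16))) = 1/(86787 + (6461/5 + (-2 + 16)² - 446*(-2 + 16)/5)) = 1/(86787 + (6461/5 + 14² - 446/5*14)) = 1/(86787 + (6461/5 + 196 - 6244/5)) = 1/(86787 + 1197/5) = 1/(435132/5) = 5/435132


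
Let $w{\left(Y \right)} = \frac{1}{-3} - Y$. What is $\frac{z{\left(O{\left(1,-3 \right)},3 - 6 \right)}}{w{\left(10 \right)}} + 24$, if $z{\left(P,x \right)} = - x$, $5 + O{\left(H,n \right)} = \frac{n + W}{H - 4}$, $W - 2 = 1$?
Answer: $\frac{735}{31} \approx 23.71$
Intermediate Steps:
$W = 3$ ($W = 2 + 1 = 3$)
$w{\left(Y \right)} = - \frac{1}{3} - Y$
$O{\left(H,n \right)} = -5 + \frac{3 + n}{-4 + H}$ ($O{\left(H,n \right)} = -5 + \frac{n + 3}{H - 4} = -5 + \frac{3 + n}{-4 + H}$)
$\frac{z{\left(O{\left(1,-3 \right)},3 - 6 \right)}}{w{\left(10 \right)}} + 24 = \frac{\left(-1\right) \left(3 - 6\right)}{- \frac{1}{3} - 10} + 24 = \frac{\left(-1\right) \left(-3\right)}{- \frac{31}{3}} + 24 = 3 \left(- \frac{3}{31}\right) + 24 = - \frac{9}{31} + 24 = \frac{735}{31}$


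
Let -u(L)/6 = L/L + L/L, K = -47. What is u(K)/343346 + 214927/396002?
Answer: 36894786859/67982851346 ≈ 0.54271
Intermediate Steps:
u(L) = -12 (u(L) = -6*(L/L + L/L) = -6*(1 + 1) = -6*2 = -12)
u(K)/343346 + 214927/396002 = -12/343346 + 214927/396002 = -12*1/343346 + 214927*(1/396002) = -6/171673 + 214927/396002 = 36894786859/67982851346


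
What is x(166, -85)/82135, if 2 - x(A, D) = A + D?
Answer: -79/82135 ≈ -0.00096183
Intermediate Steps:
x(A, D) = 2 - A - D (x(A, D) = 2 - (A + D) = 2 + (-A - D) = 2 - A - D)
x(166, -85)/82135 = (2 - 1*166 - 1*(-85))/82135 = (2 - 166 + 85)*(1/82135) = -79*1/82135 = -79/82135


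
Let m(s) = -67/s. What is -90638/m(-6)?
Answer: -543828/67 ≈ -8116.8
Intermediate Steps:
-90638/m(-6) = -90638/((-67/(-6))) = -90638/((-67*(-⅙))) = -90638/67/6 = -90638*6/67 = -543828/67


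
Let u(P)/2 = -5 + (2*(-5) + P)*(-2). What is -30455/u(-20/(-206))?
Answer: -627373/610 ≈ -1028.5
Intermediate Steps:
u(P) = 30 - 4*P (u(P) = 2*(-5 + (2*(-5) + P)*(-2)) = 2*(-5 + (-10 + P)*(-2)) = 2*(-5 + (20 - 2*P)) = 2*(15 - 2*P) = 30 - 4*P)
-30455/u(-20/(-206)) = -30455/(30 - (-80)/(-206)) = -30455/(30 - (-80)*(-1)/206) = -30455/(30 - 4*10/103) = -30455/(30 - 40/103) = -30455/3050/103 = -30455*103/3050 = -627373/610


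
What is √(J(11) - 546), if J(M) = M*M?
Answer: 5*I*√17 ≈ 20.616*I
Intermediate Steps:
J(M) = M²
√(J(11) - 546) = √(11² - 546) = √(121 - 546) = √(-425) = 5*I*√17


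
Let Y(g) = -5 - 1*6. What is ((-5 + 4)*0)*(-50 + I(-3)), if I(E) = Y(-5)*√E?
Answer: 0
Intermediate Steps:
Y(g) = -11 (Y(g) = -5 - 6 = -11)
I(E) = -11*√E
((-5 + 4)*0)*(-50 + I(-3)) = ((-5 + 4)*0)*(-50 - 11*I*√3) = (-1*0)*(-50 - 11*I*√3) = 0*(-50 - 11*I*√3) = 0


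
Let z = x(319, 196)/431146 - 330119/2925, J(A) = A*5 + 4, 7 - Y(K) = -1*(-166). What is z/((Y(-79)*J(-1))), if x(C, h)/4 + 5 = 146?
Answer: -71163918337/100257612975 ≈ -0.70981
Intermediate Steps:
Y(K) = -159 (Y(K) = 7 - (-1)*(-166) = 7 - 1*166 = 7 - 166 = -159)
J(A) = 4 + 5*A (J(A) = 5*A + 4 = 4 + 5*A)
x(C, h) = 564 (x(C, h) = -20 + 4*146 = -20 + 584 = 564)
z = -71163918337/630551025 (z = 564/431146 - 330119/2925 = 564*(1/431146) - 330119*1/2925 = 282/215573 - 330119/2925 = -71163918337/630551025 ≈ -112.86)
z/((Y(-79)*J(-1))) = -71163918337*(-1/(159*(4 + 5*(-1))))/630551025 = -71163918337*(-1/(159*(4 - 5)))/630551025 = -71163918337/(630551025*((-159*(-1)))) = -71163918337/630551025/159 = -71163918337/630551025*1/159 = -71163918337/100257612975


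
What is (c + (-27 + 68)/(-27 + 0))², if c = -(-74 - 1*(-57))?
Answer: 174724/729 ≈ 239.68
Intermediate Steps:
c = 17 (c = -(-74 + 57) = -1*(-17) = 17)
(c + (-27 + 68)/(-27 + 0))² = (17 + (-27 + 68)/(-27 + 0))² = (17 + 41/(-27))² = (17 + 41*(-1/27))² = (17 - 41/27)² = (418/27)² = 174724/729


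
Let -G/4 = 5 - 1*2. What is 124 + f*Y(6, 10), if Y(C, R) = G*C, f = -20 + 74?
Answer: -3764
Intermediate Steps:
f = 54
G = -12 (G = -4*(5 - 1*2) = -4*(5 - 2) = -4*3 = -12)
Y(C, R) = -12*C
124 + f*Y(6, 10) = 124 + 54*(-12*6) = 124 + 54*(-72) = 124 - 3888 = -3764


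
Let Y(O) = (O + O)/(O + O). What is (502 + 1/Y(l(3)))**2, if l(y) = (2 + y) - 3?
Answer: 253009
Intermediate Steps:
l(y) = -1 + y
Y(O) = 1 (Y(O) = (2*O)/((2*O)) = (2*O)*(1/(2*O)) = 1)
(502 + 1/Y(l(3)))**2 = (502 + 1/1)**2 = (502 + 1)**2 = 503**2 = 253009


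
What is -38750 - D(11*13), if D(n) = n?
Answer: -38893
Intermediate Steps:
-38750 - D(11*13) = -38750 - 11*13 = -38750 - 1*143 = -38750 - 143 = -38893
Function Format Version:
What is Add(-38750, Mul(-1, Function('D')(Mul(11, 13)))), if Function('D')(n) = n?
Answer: -38893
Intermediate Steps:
Add(-38750, Mul(-1, Function('D')(Mul(11, 13)))) = Add(-38750, Mul(-1, Mul(11, 13))) = Add(-38750, Mul(-1, 143)) = Add(-38750, -143) = -38893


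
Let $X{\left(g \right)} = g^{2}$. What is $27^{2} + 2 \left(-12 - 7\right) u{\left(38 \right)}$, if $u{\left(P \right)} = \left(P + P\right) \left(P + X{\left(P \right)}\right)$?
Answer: $-4279287$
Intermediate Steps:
$u{\left(P \right)} = 2 P \left(P + P^{2}\right)$ ($u{\left(P \right)} = \left(P + P\right) \left(P + P^{2}\right) = 2 P \left(P + P^{2}\right)$)
$27^{2} + 2 \left(-12 - 7\right) u{\left(38 \right)} = 27^{2} + 2 \left(-12 - 7\right) 2 \cdot 38^{2} \left(1 + 38\right) = 729 + 2 \left(-19\right) 2 \cdot 1444 \cdot 39 = 729 - 4280016 = -4279287$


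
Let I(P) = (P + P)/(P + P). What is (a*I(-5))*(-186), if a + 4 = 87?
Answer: -15438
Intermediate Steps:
I(P) = 1 (I(P) = (2*P)/((2*P)) = (2*P)*(1/(2*P)) = 1)
a = 83 (a = -4 + 87 = 83)
(a*I(-5))*(-186) = (83*1)*(-186) = 83*(-186) = -15438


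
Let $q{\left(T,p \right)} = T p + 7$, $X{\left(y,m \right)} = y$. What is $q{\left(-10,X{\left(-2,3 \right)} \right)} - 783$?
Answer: $-756$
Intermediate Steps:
$q{\left(T,p \right)} = 7 + T p$
$q{\left(-10,X{\left(-2,3 \right)} \right)} - 783 = \left(7 - -20\right) - 783 = \left(7 + 20\right) - 783 = 27 - 783 = -756$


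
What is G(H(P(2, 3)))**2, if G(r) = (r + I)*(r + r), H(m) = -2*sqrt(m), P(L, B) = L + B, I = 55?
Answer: 243600 - 17600*sqrt(5) ≈ 2.0425e+5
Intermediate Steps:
P(L, B) = B + L
G(r) = 2*r*(55 + r) (G(r) = (r + 55)*(r + r) = (55 + r)*(2*r) = 2*r*(55 + r))
G(H(P(2, 3)))**2 = (2*(-2*sqrt(3 + 2))*(55 - 2*sqrt(3 + 2)))**2 = (2*(-2*sqrt(5))*(55 - 2*sqrt(5)))**2 = (-4*sqrt(5)*(55 - 2*sqrt(5)))**2 = 80*(55 - 2*sqrt(5))**2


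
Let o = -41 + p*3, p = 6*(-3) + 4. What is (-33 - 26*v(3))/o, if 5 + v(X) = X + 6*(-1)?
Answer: -175/83 ≈ -2.1084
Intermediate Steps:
v(X) = -11 + X (v(X) = -5 + (X + 6*(-1)) = -5 + (X - 6) = -5 + (-6 + X) = -11 + X)
p = -14 (p = -18 + 4 = -14)
o = -83 (o = -41 - 14*3 = -41 - 42 = -83)
(-33 - 26*v(3))/o = (-33 - 26*(-11 + 3))/(-83) = (-33 - 26*(-8))*(-1/83) = (-33 + 208)*(-1/83) = 175*(-1/83) = -175/83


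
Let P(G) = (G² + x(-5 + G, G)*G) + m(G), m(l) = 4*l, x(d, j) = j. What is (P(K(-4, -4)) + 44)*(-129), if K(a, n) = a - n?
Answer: -5676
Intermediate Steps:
P(G) = 2*G² + 4*G (P(G) = (G² + G*G) + 4*G = (G² + G²) + 4*G = 2*G² + 4*G)
(P(K(-4, -4)) + 44)*(-129) = (2*(-4 - 1*(-4))*(2 + (-4 - 1*(-4))) + 44)*(-129) = (2*(-4 + 4)*(2 + (-4 + 4)) + 44)*(-129) = (2*0*(2 + 0) + 44)*(-129) = (2*0*2 + 44)*(-129) = (0 + 44)*(-129) = 44*(-129) = -5676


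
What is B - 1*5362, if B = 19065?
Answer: 13703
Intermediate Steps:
B - 1*5362 = 19065 - 1*5362 = 19065 - 5362 = 13703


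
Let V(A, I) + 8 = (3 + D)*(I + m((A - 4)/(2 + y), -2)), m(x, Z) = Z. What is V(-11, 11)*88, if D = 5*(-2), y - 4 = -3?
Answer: -6248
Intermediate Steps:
y = 1 (y = 4 - 3 = 1)
D = -10
V(A, I) = 6 - 7*I (V(A, I) = -8 + (3 - 10)*(I - 2) = -8 - 7*(-2 + I) = -8 + (14 - 7*I) = 6 - 7*I)
V(-11, 11)*88 = (6 - 7*11)*88 = (6 - 77)*88 = -71*88 = -6248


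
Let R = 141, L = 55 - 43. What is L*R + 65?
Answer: 1757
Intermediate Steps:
L = 12
L*R + 65 = 12*141 + 65 = 1692 + 65 = 1757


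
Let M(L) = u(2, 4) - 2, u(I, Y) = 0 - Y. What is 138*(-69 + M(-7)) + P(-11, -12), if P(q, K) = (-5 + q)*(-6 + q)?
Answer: -10078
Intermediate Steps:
u(I, Y) = -Y
P(q, K) = (-6 + q)*(-5 + q)
M(L) = -6 (M(L) = -1*4 - 2 = -4 - 2 = -6)
138*(-69 + M(-7)) + P(-11, -12) = 138*(-69 - 6) + (30 + (-11)**2 - 11*(-11)) = 138*(-75) + (30 + 121 + 121) = -10350 + 272 = -10078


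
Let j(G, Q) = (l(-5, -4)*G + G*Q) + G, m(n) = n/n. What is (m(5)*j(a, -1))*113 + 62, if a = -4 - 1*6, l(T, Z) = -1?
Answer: 1192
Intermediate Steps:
a = -10 (a = -4 - 6 = -10)
m(n) = 1
j(G, Q) = G*Q (j(G, Q) = (-G + G*Q) + G = G*Q)
(m(5)*j(a, -1))*113 + 62 = (1*(-10*(-1)))*113 + 62 = (1*10)*113 + 62 = 10*113 + 62 = 1130 + 62 = 1192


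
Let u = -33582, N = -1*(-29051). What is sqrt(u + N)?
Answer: I*sqrt(4531) ≈ 67.313*I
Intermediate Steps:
N = 29051
sqrt(u + N) = sqrt(-33582 + 29051) = sqrt(-4531) = I*sqrt(4531)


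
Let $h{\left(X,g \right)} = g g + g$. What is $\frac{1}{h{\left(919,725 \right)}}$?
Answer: $\frac{1}{526350} \approx 1.8999 \cdot 10^{-6}$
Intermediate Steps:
$h{\left(X,g \right)} = g + g^{2}$ ($h{\left(X,g \right)} = g^{2} + g = g + g^{2}$)
$\frac{1}{h{\left(919,725 \right)}} = \frac{1}{725 \left(1 + 725\right)} = \frac{1}{725 \cdot 726} = \frac{1}{526350}$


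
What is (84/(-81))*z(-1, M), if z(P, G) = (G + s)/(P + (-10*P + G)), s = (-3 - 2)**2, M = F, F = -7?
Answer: -28/3 ≈ -9.3333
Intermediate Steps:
M = -7
s = 25 (s = (-5)**2 = 25)
z(P, G) = (25 + G)/(G - 9*P) (z(P, G) = (G + 25)/(P + (-10*P + G)) = (25 + G)/(P + (G - 10*P)) = (25 + G)/(G - 9*P))
(84/(-81))*z(-1, M) = (84/(-81))*((25 - 7)/(-7 - 9*(-1))) = (84*(-1/81))*(18/(-7 + 9)) = -28*18/(27*2) = -14*18/27 = -28/27*9 = -28/3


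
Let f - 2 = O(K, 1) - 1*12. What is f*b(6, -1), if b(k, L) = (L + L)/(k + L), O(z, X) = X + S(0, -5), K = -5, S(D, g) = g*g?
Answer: -32/5 ≈ -6.4000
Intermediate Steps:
S(D, g) = g²
O(z, X) = 25 + X (O(z, X) = X + (-5)² = X + 25 = 25 + X)
b(k, L) = 2*L/(L + k) (b(k, L) = (2*L)/(L + k) = 2*L/(L + k))
f = 16 (f = 2 + ((25 + 1) - 1*12) = 2 + (26 - 12) = 2 + 14 = 16)
f*b(6, -1) = 16*(2*(-1)/(-1 + 6)) = 16*(2*(-1)/5) = 16*(2*(-1)*(⅕)) = 16*(-⅖) = -32/5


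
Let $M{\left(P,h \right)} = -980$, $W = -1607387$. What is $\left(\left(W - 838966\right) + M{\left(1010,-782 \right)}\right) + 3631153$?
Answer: $1183820$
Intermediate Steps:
$\left(\left(W - 838966\right) + M{\left(1010,-782 \right)}\right) + 3631153 = \left(\left(-1607387 - 838966\right) - 980\right) + 3631153 = \left(-2446353 - 980\right) + 3631153 = -2447333 + 3631153 = 1183820$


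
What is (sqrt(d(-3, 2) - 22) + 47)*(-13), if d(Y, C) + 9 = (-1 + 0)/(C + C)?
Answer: -611 - 65*I*sqrt(5)/2 ≈ -611.0 - 72.672*I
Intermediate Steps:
d(Y, C) = -9 - 1/(2*C) (d(Y, C) = -9 + (-1 + 0)/(C + C) = -9 - 1/(2*C))
(sqrt(d(-3, 2) - 22) + 47)*(-13) = (sqrt((-9 - 1/2/2) - 22) + 47)*(-13) = (sqrt((-9 - 1/2*1/2) - 22) + 47)*(-13) = (sqrt((-9 - 1/4) - 22) + 47)*(-13) = (sqrt(-37/4 - 22) + 47)*(-13) = (sqrt(-125/4) + 47)*(-13) = (5*I*sqrt(5)/2 + 47)*(-13) = (47 + 5*I*sqrt(5)/2)*(-13) = -611 - 65*I*sqrt(5)/2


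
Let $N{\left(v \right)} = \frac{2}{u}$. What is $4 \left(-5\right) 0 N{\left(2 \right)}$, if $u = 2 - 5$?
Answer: $0$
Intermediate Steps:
$u = -3$
$N{\left(v \right)} = - \frac{2}{3}$ ($N{\left(v \right)} = \frac{2}{-3} = 2 \left(- \frac{1}{3}\right) = - \frac{2}{3}$)
$4 \left(-5\right) 0 N{\left(2 \right)} = 4 \left(-5\right) 0 \left(- \frac{2}{3}\right) = \left(-20\right) 0 \left(- \frac{2}{3}\right) = 0 \left(- \frac{2}{3}\right) = 0$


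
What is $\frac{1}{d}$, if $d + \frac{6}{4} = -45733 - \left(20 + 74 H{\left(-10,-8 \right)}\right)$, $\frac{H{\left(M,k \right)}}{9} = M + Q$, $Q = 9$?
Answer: $- \frac{2}{90177} \approx -2.2179 \cdot 10^{-5}$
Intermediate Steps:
$H{\left(M,k \right)} = 81 + 9 M$ ($H{\left(M,k \right)} = 9 \left(M + 9\right) = 9 \left(9 + M\right) = 81 + 9 M$)
$d = - \frac{90177}{2}$ ($d = - \frac{3}{2} - \left(45753 + 74 \left(81 + 9 \left(-10\right)\right)\right) = - \frac{3}{2} - \left(45753 + 74 \left(81 - 90\right)\right) = - \frac{3}{2} - 45087 = - \frac{90177}{2} \approx -45089.0$)
$\frac{1}{d} = \frac{1}{- \frac{90177}{2}} = - \frac{2}{90177}$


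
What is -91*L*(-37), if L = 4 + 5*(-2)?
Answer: -20202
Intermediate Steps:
L = -6 (L = 4 - 10 = -6)
-91*L*(-37) = -91*(-6)*(-37) = 546*(-37) = -20202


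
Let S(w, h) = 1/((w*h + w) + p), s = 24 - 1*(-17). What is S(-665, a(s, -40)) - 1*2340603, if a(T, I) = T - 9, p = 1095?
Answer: -48801572551/20850 ≈ -2.3406e+6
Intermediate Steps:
s = 41 (s = 24 + 17 = 41)
a(T, I) = -9 + T
S(w, h) = 1/(1095 + w + h*w) (S(w, h) = 1/((w*h + w) + 1095) = 1/((h*w + w) + 1095) = 1/((w + h*w) + 1095) = 1/(1095 + w + h*w))
S(-665, a(s, -40)) - 1*2340603 = 1/(1095 - 665 + (-9 + 41)*(-665)) - 1*2340603 = 1/(1095 - 665 + 32*(-665)) - 2340603 = 1/(1095 - 665 - 21280) - 2340603 = 1/(-20850) - 2340603 = -1/20850 - 2340603 = -48801572551/20850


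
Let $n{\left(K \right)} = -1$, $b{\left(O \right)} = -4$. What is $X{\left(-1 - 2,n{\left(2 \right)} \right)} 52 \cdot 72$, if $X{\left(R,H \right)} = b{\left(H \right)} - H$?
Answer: $-11232$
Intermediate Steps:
$X{\left(R,H \right)} = -4 - H$
$X{\left(-1 - 2,n{\left(2 \right)} \right)} 52 \cdot 72 = \left(-4 - -1\right) 52 \cdot 72 = \left(-4 + 1\right) 52 \cdot 72 = \left(-3\right) 52 \cdot 72 = \left(-156\right) 72 = -11232$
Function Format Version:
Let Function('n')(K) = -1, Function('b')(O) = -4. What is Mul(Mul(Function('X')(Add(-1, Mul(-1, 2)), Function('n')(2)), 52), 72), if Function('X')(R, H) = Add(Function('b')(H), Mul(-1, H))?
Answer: -11232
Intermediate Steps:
Function('X')(R, H) = Add(-4, Mul(-1, H))
Mul(Mul(Function('X')(Add(-1, Mul(-1, 2)), Function('n')(2)), 52), 72) = Mul(Mul(Add(-4, Mul(-1, -1)), 52), 72) = Mul(Mul(Add(-4, 1), 52), 72) = Mul(Mul(-3, 52), 72) = Mul(-156, 72) = -11232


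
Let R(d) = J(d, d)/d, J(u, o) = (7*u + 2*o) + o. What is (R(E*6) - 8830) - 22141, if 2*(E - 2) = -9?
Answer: -30961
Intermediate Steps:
E = -5/2 (E = 2 + (½)*(-9) = 2 - 9/2 = -5/2 ≈ -2.5000)
J(u, o) = 3*o + 7*u (J(u, o) = (2*o + 7*u) + o = 3*o + 7*u)
R(d) = 10 (R(d) = (3*d + 7*d)/d = (10*d)/d = 10)
(R(E*6) - 8830) - 22141 = (10 - 8830) - 22141 = -8820 - 22141 = -30961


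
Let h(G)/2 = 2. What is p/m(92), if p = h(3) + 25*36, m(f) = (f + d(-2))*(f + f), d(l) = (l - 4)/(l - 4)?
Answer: 113/2139 ≈ 0.052828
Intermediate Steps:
d(l) = 1 (d(l) = (-4 + l)/(-4 + l) = 1)
h(G) = 4 (h(G) = 2*2 = 4)
m(f) = 2*f*(1 + f) (m(f) = (f + 1)*(f + f) = (1 + f)*(2*f) = 2*f*(1 + f))
p = 904 (p = 4 + 25*36 = 4 + 900 = 904)
p/m(92) = 904/((2*92*(1 + 92))) = 904/((2*92*93)) = 904/17112 = 904*(1/17112) = 113/2139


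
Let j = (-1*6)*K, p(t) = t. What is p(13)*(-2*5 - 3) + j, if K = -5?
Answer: -139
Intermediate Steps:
j = 30 (j = -1*6*(-5) = -6*(-5) = 30)
p(13)*(-2*5 - 3) + j = 13*(-2*5 - 3) + 30 = 13*(-10 - 3) + 30 = 13*(-13) + 30 = -169 + 30 = -139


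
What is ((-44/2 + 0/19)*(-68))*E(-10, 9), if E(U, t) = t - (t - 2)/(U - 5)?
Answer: 212432/15 ≈ 14162.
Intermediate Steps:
E(U, t) = t - (-2 + t)/(-5 + U)
((-44/2 + 0/19)*(-68))*E(-10, 9) = ((-44/2 + 0/19)*(-68))*((2 - 6*9 - 10*9)/(-5 - 10)) = ((-44*½ + 0*(1/19))*(-68))*((2 - 54 - 90)/(-15)) = ((-22 + 0)*(-68))*(-1/15*(-142)) = -22*(-68)*(142/15) = 1496*(142/15) = 212432/15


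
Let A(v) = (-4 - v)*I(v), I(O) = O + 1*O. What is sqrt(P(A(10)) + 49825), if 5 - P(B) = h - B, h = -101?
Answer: sqrt(49651) ≈ 222.82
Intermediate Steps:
I(O) = 2*O (I(O) = O + O = 2*O)
A(v) = 2*v*(-4 - v) (A(v) = (-4 - v)*(2*v) = 2*v*(-4 - v))
P(B) = 106 + B (P(B) = 5 - (-101 - B) = 5 + (101 + B) = 106 + B)
sqrt(P(A(10)) + 49825) = sqrt((106 - 2*10*(4 + 10)) + 49825) = sqrt((106 - 2*10*14) + 49825) = sqrt((106 - 280) + 49825) = sqrt(-174 + 49825) = sqrt(49651)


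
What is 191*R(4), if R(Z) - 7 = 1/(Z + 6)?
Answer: 13561/10 ≈ 1356.1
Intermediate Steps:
R(Z) = 7 + 1/(6 + Z) (R(Z) = 7 + 1/(Z + 6) = 7 + 1/(6 + Z))
191*R(4) = 191*((43 + 7*4)/(6 + 4)) = 191*((43 + 28)/10) = 191*((⅒)*71) = 191*(71/10) = 13561/10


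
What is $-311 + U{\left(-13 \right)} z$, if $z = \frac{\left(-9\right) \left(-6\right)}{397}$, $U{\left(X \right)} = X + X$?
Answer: $- \frac{124871}{397} \approx -314.54$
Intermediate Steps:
$U{\left(X \right)} = 2 X$
$z = \frac{54}{397}$ ($z = 54 \cdot \frac{1}{397} = \frac{54}{397} \approx 0.13602$)
$-311 + U{\left(-13 \right)} z = -311 + 2 \left(-13\right) \frac{54}{397} = -311 - \frac{1404}{397} = - \frac{124871}{397}$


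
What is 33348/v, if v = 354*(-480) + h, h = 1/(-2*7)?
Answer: -466872/2378881 ≈ -0.19626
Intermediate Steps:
h = -1/14 (h = 1/(-14) = -1/14 ≈ -0.071429)
v = -2378881/14 (v = 354*(-480) - 1/14 = -169920 - 1/14 = -2378881/14 ≈ -1.6992e+5)
33348/v = 33348/(-2378881/14) = 33348*(-14/2378881) = -466872/2378881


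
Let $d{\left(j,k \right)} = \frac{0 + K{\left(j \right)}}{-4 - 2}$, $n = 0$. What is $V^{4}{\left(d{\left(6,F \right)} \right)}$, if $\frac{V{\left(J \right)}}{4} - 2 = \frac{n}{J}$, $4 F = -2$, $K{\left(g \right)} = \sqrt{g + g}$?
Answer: $4096$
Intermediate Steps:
$K{\left(g \right)} = \sqrt{2} \sqrt{g}$ ($K{\left(g \right)} = \sqrt{2 g} = \sqrt{2} \sqrt{g}$)
$F = - \frac{1}{2}$ ($F = \frac{1}{4} \left(-2\right) = - \frac{1}{2} \approx -0.5$)
$d{\left(j,k \right)} = - \frac{\sqrt{2} \sqrt{j}}{6}$ ($d{\left(j,k \right)} = \frac{0 + \sqrt{2} \sqrt{j}}{-4 - 2} = \frac{\sqrt{2} \sqrt{j}}{-6} = \sqrt{2} \sqrt{j} \left(- \frac{1}{6}\right) = - \frac{\sqrt{2} \sqrt{j}}{6}$)
$V{\left(J \right)} = 8$ ($V{\left(J \right)} = 8 + 4 \frac{0}{J} = 8 + 4 \cdot 0 = 8 + 0 = 8$)
$V^{4}{\left(d{\left(6,F \right)} \right)} = 8^{4} = 4096$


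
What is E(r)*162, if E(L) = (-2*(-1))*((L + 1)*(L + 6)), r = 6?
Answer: 27216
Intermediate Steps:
E(L) = 2*(1 + L)*(6 + L) (E(L) = 2*((1 + L)*(6 + L)) = 2*(1 + L)*(6 + L))
E(r)*162 = (12 + 2*6² + 14*6)*162 = (12 + 2*36 + 84)*162 = (12 + 72 + 84)*162 = 168*162 = 27216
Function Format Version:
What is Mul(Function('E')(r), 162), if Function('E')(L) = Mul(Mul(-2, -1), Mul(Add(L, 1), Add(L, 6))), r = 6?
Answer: 27216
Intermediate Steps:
Function('E')(L) = Mul(2, Add(1, L), Add(6, L)) (Function('E')(L) = Mul(2, Mul(Add(1, L), Add(6, L))) = Mul(2, Add(1, L), Add(6, L)))
Mul(Function('E')(r), 162) = Mul(Add(12, Mul(2, Pow(6, 2)), Mul(14, 6)), 162) = Mul(Add(12, Mul(2, 36), 84), 162) = Mul(Add(12, 72, 84), 162) = Mul(168, 162) = 27216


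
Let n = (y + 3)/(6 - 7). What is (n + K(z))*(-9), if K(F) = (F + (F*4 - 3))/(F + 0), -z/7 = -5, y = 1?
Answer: -288/35 ≈ -8.2286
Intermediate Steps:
z = 35 (z = -7*(-5) = 35)
n = -4 (n = (1 + 3)/(6 - 7) = 4/(-1) = 4*(-1) = -4)
K(F) = (-3 + 5*F)/F (K(F) = (F + (4*F - 3))/F = (F + (-3 + 4*F))/F = (-3 + 5*F)/F)
(n + K(z))*(-9) = (-4 + (5 - 3/35))*(-9) = (-4 + 172/35)*(-9) = (32/35)*(-9) = -288/35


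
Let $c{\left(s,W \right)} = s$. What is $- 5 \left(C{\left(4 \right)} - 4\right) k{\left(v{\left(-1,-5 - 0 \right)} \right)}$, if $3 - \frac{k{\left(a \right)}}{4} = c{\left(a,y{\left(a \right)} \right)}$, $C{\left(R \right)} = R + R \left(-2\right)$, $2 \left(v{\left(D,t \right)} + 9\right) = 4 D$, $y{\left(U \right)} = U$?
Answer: $2240$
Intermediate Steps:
$v{\left(D,t \right)} = -9 + 2 D$ ($v{\left(D,t \right)} = -9 + \frac{4 D}{2} = -9 + 2 D$)
$C{\left(R \right)} = - R$ ($C{\left(R \right)} = R - 2 R = - R$)
$k{\left(a \right)} = 12 - 4 a$
$- 5 \left(C{\left(4 \right)} - 4\right) k{\left(v{\left(-1,-5 - 0 \right)} \right)} = - 5 \left(\left(-1\right) 4 - 4\right) \left(12 - 4 \left(-9 + 2 \left(-1\right)\right)\right) = - 5 \left(-4 - 4\right) \left(12 - 4 \left(-9 - 2\right)\right) = \left(-5\right) \left(-8\right) \left(12 - -44\right) = 40 \left(12 + 44\right) = 40 \cdot 56 = 2240$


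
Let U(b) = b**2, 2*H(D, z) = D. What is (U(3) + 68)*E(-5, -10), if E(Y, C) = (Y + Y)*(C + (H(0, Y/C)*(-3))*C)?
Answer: 7700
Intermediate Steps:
H(D, z) = D/2
E(Y, C) = 2*C*Y (E(Y, C) = (Y + Y)*(C + (((1/2)*0)*(-3))*C) = (2*Y)*(C + (0*(-3))*C) = (2*Y)*(C + 0*C) = (2*Y)*(C + 0) = (2*Y)*C = 2*C*Y)
(U(3) + 68)*E(-5, -10) = (3**2 + 68)*(2*(-10)*(-5)) = (9 + 68)*100 = 77*100 = 7700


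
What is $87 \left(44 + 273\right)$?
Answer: $27579$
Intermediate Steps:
$87 \left(44 + 273\right) = 87 \cdot 317 = 27579$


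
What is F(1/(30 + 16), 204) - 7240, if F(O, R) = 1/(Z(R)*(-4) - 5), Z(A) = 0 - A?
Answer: -5871639/811 ≈ -7240.0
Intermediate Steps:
Z(A) = -A
F(O, R) = 1/(-5 + 4*R) (F(O, R) = 1/(-R*(-4) - 5) = 1/(4*R - 5) = 1/(-5 + 4*R))
F(1/(30 + 16), 204) - 7240 = 1/(-5 + 4*204) - 7240 = 1/(-5 + 816) - 7240 = 1/811 - 7240 = -5871639/811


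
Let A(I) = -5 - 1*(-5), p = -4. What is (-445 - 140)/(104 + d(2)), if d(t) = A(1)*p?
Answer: -45/8 ≈ -5.6250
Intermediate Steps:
A(I) = 0 (A(I) = -5 + 5 = 0)
d(t) = 0 (d(t) = 0*(-4) = 0)
(-445 - 140)/(104 + d(2)) = (-445 - 140)/(104 + 0) = -585/104 = -585*1/104 = -45/8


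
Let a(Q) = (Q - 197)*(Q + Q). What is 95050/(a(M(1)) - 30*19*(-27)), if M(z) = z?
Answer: 47525/7499 ≈ 6.3375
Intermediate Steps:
a(Q) = 2*Q*(-197 + Q) (a(Q) = (-197 + Q)*(2*Q) = 2*Q*(-197 + Q))
95050/(a(M(1)) - 30*19*(-27)) = 95050/(2*1*(-197 + 1) - 30*19*(-27)) = 95050/(2*1*(-196) - 570*(-27)) = 95050/(-392 + 15390) = 95050/14998 = 95050*(1/14998) = 47525/7499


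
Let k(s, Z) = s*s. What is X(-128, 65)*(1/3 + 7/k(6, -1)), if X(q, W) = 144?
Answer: 76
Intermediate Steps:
k(s, Z) = s**2
X(-128, 65)*(1/3 + 7/k(6, -1)) = 144*(1/3 + 7/(6**2)) = 144*(1*(1/3) + 7/36) = 144*(1/3 + 7*(1/36)) = 144*(1/3 + 7/36) = 144*(19/36) = 76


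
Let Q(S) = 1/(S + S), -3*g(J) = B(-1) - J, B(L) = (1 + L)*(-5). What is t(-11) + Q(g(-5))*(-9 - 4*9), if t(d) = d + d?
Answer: -17/2 ≈ -8.5000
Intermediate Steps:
B(L) = -5 - 5*L
g(J) = J/3 (g(J) = -((-5 - 5*(-1)) - J)/3 = -((-5 + 5) - J)/3 = -(0 - J)/3 = -(-1)*J/3 = J/3)
t(d) = 2*d
Q(S) = 1/(2*S)
t(-11) + Q(g(-5))*(-9 - 4*9) = 2*(-11) + (1/(2*(((1/3)*(-5)))))*(-9 - 4*9) = -22 + (1/(2*(-5/3)))*(-9 - 36) = -22 + ((1/2)*(-3/5))*(-45) = -22 - 3/10*(-45) = -22 + 27/2 = -17/2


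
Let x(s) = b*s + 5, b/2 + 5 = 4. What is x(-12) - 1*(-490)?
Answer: 519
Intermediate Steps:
b = -2 (b = -10 + 2*4 = -10 + 8 = -2)
x(s) = 5 - 2*s (x(s) = -2*s + 5 = 5 - 2*s)
x(-12) - 1*(-490) = (5 - 2*(-12)) - 1*(-490) = (5 + 24) + 490 = 29 + 490 = 519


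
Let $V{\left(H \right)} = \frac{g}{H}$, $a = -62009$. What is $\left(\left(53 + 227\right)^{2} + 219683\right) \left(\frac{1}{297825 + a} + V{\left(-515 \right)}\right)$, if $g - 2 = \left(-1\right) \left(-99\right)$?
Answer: $- \frac{7099413300783}{121445240} \approx -58458.0$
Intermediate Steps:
$g = 101$ ($g = 2 - -99 = 2 + 99 = 101$)
$V{\left(H \right)} = \frac{101}{H}$
$\left(\left(53 + 227\right)^{2} + 219683\right) \left(\frac{1}{297825 + a} + V{\left(-515 \right)}\right) = \left(\left(53 + 227\right)^{2} + 219683\right) \left(\frac{1}{297825 - 62009} + \frac{101}{-515}\right) = \left(280^{2} + 219683\right) \left(\frac{1}{235816} + 101 \left(- \frac{1}{515}\right)\right) = \left(78400 + 219683\right) \left(\frac{1}{235816} - \frac{101}{515}\right) = 298083 \left(- \frac{23816901}{121445240}\right) = - \frac{7099413300783}{121445240}$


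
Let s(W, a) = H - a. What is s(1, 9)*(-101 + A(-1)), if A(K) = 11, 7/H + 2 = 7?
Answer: 684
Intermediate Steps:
H = 7/5 (H = 7/(-2 + 7) = 7/5 ≈ 1.4000)
s(W, a) = 7/5 - a
s(1, 9)*(-101 + A(-1)) = (7/5 - 1*9)*(-101 + 11) = (7/5 - 9)*(-90) = -38/5*(-90) = 684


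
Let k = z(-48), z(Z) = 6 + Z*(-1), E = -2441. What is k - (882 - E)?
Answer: -3269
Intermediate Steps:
z(Z) = 6 - Z
k = 54 (k = 6 - 1*(-48) = 6 + 48 = 54)
k - (882 - E) = 54 - (882 - 1*(-2441)) = 54 - (882 + 2441) = 54 - 1*3323 = 54 - 3323 = -3269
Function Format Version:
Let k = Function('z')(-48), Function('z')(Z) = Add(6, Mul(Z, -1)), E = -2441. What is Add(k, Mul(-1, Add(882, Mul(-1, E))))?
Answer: -3269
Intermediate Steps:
Function('z')(Z) = Add(6, Mul(-1, Z))
k = 54 (k = Add(6, Mul(-1, -48)) = Add(6, 48) = 54)
Add(k, Mul(-1, Add(882, Mul(-1, E)))) = Add(54, Mul(-1, Add(882, Mul(-1, -2441)))) = Add(54, Mul(-1, Add(882, 2441))) = Add(54, Mul(-1, 3323)) = Add(54, -3323) = -3269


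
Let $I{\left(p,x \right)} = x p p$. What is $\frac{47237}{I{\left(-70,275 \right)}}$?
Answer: $\frac{47237}{1347500} \approx 0.035055$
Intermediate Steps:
$I{\left(p,x \right)} = x p^{2}$ ($I{\left(p,x \right)} = p x p = x p^{2}$)
$\frac{47237}{I{\left(-70,275 \right)}} = \frac{47237}{275 \left(-70\right)^{2}} = \frac{47237}{275 \cdot 4900} = \frac{47237}{1347500}$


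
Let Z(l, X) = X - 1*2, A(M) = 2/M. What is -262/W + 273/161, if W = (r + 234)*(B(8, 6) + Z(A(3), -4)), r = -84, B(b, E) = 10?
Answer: 8687/6900 ≈ 1.2590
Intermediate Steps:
Z(l, X) = -2 + X (Z(l, X) = X - 2 = -2 + X)
W = 600 (W = (-84 + 234)*(10 + (-2 - 4)) = 150*(10 - 6) = 150*4 = 600)
-262/W + 273/161 = -262/600 + 273/161 = -262*1/600 + 273*(1/161) = -131/300 + 39/23 = 8687/6900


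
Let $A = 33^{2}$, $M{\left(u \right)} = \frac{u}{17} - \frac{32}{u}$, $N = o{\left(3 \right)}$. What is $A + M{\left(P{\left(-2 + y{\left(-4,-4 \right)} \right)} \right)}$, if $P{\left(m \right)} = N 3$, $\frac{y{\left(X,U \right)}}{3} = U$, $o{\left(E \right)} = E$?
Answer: $\frac{166154}{153} \approx 1086.0$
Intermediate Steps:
$N = 3$
$y{\left(X,U \right)} = 3 U$
$P{\left(m \right)} = 9$ ($P{\left(m \right)} = 3 \cdot 3 = 9$)
$M{\left(u \right)} = - \frac{32}{u} + \frac{u}{17}$ ($M{\left(u \right)} = u \frac{1}{17} - \frac{32}{u} = \frac{u}{17} - \frac{32}{u} = - \frac{32}{u} + \frac{u}{17}$)
$A = 1089$
$A + M{\left(P{\left(-2 + y{\left(-4,-4 \right)} \right)} \right)} = 1089 + \left(- \frac{32}{9} + \frac{1}{17} \cdot 9\right) = 1089 + \left(\left(-32\right) \frac{1}{9} + \frac{9}{17}\right) = 1089 + \left(- \frac{32}{9} + \frac{9}{17}\right) = 1089 - \frac{463}{153} = \frac{166154}{153}$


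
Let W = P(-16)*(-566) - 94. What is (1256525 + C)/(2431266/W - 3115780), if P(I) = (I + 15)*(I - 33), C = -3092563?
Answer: 8515544244/14451392851 ≈ 0.58925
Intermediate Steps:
P(I) = (-33 + I)*(15 + I) (P(I) = (15 + I)*(-33 + I) = (-33 + I)*(15 + I))
W = -27828 (W = (-495 + (-16)² - 18*(-16))*(-566) - 94 = (-495 + 256 + 288)*(-566) - 94 = 49*(-566) - 94 = -27734 - 94 = -27828)
(1256525 + C)/(2431266/W - 3115780) = (1256525 - 3092563)/(2431266/(-27828) - 3115780) = -1836038/(2431266*(-1/27828) - 3115780) = -1836038/(-405211/4638 - 3115780) = -1836038/(-14451392851/4638) = -1836038*(-4638/14451392851) = 8515544244/14451392851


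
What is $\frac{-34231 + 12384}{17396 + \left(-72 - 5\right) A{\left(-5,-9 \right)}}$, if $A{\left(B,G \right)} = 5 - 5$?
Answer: $- \frac{21847}{17396} \approx -1.2559$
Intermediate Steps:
$A{\left(B,G \right)} = 0$
$\frac{-34231 + 12384}{17396 + \left(-72 - 5\right) A{\left(-5,-9 \right)}} = \frac{-34231 + 12384}{17396 + \left(-72 - 5\right) 0} = - \frac{21847}{17396 - 0} = - \frac{21847}{17396 + 0} = - \frac{21847}{17396}$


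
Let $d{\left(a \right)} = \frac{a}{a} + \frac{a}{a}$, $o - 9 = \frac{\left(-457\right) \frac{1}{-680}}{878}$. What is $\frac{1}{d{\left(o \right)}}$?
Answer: $\frac{1}{2} \approx 0.5$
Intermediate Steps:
$o = \frac{5373817}{597040}$ ($o = 9 + \frac{\left(-457\right) \frac{1}{-680}}{878} = 9 + \left(-457\right) \left(- \frac{1}{680}\right) \frac{1}{878} = 9 + \frac{457}{680} \cdot \frac{1}{878} = 9 + \frac{457}{597040} = \frac{5373817}{597040} \approx 9.0008$)
$d{\left(a \right)} = 2$ ($d{\left(a \right)} = 1 + 1 = 2$)
$\frac{1}{d{\left(o \right)}} = \frac{1}{2}$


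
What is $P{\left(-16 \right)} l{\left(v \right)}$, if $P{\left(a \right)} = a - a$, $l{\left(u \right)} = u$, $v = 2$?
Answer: $0$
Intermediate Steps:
$P{\left(a \right)} = 0$
$P{\left(-16 \right)} l{\left(v \right)} = 0 \cdot 2 = 0$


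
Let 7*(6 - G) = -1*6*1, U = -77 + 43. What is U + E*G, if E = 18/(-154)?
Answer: -18758/539 ≈ -34.802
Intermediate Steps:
U = -34
E = -9/77 (E = 18*(-1/154) = -9/77 ≈ -0.11688)
G = 48/7 (G = 6 - (-1*6)/7 = 6 - (-6)/7 = 6 - 1/7*(-6) = 6 + 6/7 = 48/7 ≈ 6.8571)
U + E*G = -34 - 9/77*48/7 = -34 - 432/539 = -18758/539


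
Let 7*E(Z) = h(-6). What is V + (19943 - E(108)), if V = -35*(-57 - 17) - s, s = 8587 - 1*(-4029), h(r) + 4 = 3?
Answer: 69420/7 ≈ 9917.1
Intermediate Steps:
h(r) = -1 (h(r) = -4 + 3 = -1)
E(Z) = -⅐ (E(Z) = (⅐)*(-1) = -⅐)
s = 12616 (s = 8587 + 4029 = 12616)
V = -10026 (V = -35*(-57 - 17) - 1*12616 = -35*(-74) - 12616 = 2590 - 12616 = -10026)
V + (19943 - E(108)) = -10026 + (19943 - 1*(-⅐)) = -10026 + (19943 + ⅐) = -10026 + 139602/7 = 69420/7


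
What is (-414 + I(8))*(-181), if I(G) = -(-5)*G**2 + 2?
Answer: 16652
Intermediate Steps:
I(G) = 2 + 5*G**2 (I(G) = 5*G**2 + 2 = 2 + 5*G**2)
(-414 + I(8))*(-181) = (-414 + (2 + 5*8**2))*(-181) = (-414 + (2 + 5*64))*(-181) = (-414 + (2 + 320))*(-181) = (-414 + 322)*(-181) = -92*(-181) = 16652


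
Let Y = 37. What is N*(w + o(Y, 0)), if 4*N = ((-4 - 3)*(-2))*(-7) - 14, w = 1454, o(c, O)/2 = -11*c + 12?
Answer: -18592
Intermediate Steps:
o(c, O) = 24 - 22*c (o(c, O) = 2*(-11*c + 12) = 2*(12 - 11*c) = 24 - 22*c)
N = -28 (N = (((-4 - 3)*(-2))*(-7) - 14)/4 = (-7*(-2)*(-7) - 14)/4 = (14*(-7) - 14)/4 = (-98 - 14)/4 = (¼)*(-112) = -28)
N*(w + o(Y, 0)) = -28*(1454 + (24 - 22*37)) = -28*(1454 + (24 - 814)) = -28*(1454 - 790) = -28*664 = -18592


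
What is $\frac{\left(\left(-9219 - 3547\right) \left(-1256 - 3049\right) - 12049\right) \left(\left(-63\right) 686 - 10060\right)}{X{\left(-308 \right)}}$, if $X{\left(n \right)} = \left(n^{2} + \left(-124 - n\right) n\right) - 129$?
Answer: $- \frac{172199450854}{2239} \approx -7.6909 \cdot 10^{7}$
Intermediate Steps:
$X{\left(n \right)} = -129 + n^{2} + n \left(-124 - n\right)$ ($X{\left(n \right)} = \left(n^{2} + n \left(-124 - n\right)\right) - 129 = -129 + n^{2} + n \left(-124 - n\right)$)
$\frac{\left(\left(-9219 - 3547\right) \left(-1256 - 3049\right) - 12049\right) \left(\left(-63\right) 686 - 10060\right)}{X{\left(-308 \right)}} = \frac{\left(\left(-9219 - 3547\right) \left(-1256 - 3049\right) - 12049\right) \left(\left(-63\right) 686 - 10060\right)}{-129 - -38192} = \frac{\left(\left(-12766\right) \left(-4305\right) - 12049\right) \left(-43218 - 10060\right)}{-129 + 38192} = \frac{\left(54957630 - 12049\right) \left(-53278\right)}{38063} = 54945581 \left(-53278\right) \frac{1}{38063} = \left(-2927390664518\right) \frac{1}{38063} = - \frac{172199450854}{2239}$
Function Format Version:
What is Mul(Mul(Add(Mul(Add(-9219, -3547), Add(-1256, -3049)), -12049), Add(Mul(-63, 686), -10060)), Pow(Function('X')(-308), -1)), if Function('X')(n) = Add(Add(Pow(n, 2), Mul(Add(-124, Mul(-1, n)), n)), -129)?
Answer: Rational(-172199450854, 2239) ≈ -7.6909e+7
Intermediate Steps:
Function('X')(n) = Add(-129, Pow(n, 2), Mul(n, Add(-124, Mul(-1, n)))) (Function('X')(n) = Add(Add(Pow(n, 2), Mul(n, Add(-124, Mul(-1, n)))), -129) = Add(-129, Pow(n, 2), Mul(n, Add(-124, Mul(-1, n)))))
Mul(Mul(Add(Mul(Add(-9219, -3547), Add(-1256, -3049)), -12049), Add(Mul(-63, 686), -10060)), Pow(Function('X')(-308), -1)) = Mul(Mul(Add(Mul(Add(-9219, -3547), Add(-1256, -3049)), -12049), Add(Mul(-63, 686), -10060)), Pow(Add(-129, Mul(-124, -308)), -1)) = Mul(Mul(Add(Mul(-12766, -4305), -12049), Add(-43218, -10060)), Pow(Add(-129, 38192), -1)) = Mul(Mul(Add(54957630, -12049), -53278), Pow(38063, -1)) = Mul(Mul(54945581, -53278), Rational(1, 38063)) = Mul(-2927390664518, Rational(1, 38063)) = Rational(-172199450854, 2239)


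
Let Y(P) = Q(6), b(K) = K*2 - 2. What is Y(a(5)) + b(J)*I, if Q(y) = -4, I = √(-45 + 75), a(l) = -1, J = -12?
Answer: -4 - 26*√30 ≈ -146.41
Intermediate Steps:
b(K) = -2 + 2*K (b(K) = 2*K - 2 = -2 + 2*K)
I = √30 ≈ 5.4772
Y(P) = -4
Y(a(5)) + b(J)*I = -4 + (-2 + 2*(-12))*√30 = -4 + (-2 - 24)*√30 = -4 - 26*√30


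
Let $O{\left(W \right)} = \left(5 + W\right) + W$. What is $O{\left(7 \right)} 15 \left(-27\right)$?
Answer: $-7695$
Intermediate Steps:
$O{\left(W \right)} = 5 + 2 W$
$O{\left(7 \right)} 15 \left(-27\right) = \left(5 + 2 \cdot 7\right) 15 \left(-27\right) = \left(5 + 14\right) 15 \left(-27\right) = 19 \cdot 15 \left(-27\right) = 285 \left(-27\right) = -7695$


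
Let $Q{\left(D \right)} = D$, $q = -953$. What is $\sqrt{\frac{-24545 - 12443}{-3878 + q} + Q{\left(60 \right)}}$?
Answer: $\frac{8 \sqrt{24671917}}{4831} \approx 8.2254$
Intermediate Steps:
$\sqrt{\frac{-24545 - 12443}{-3878 + q} + Q{\left(60 \right)}} = \sqrt{\frac{-24545 - 12443}{-3878 - 953} + 60} = \sqrt{- \frac{36988}{-4831} + 60} = \sqrt{\left(-36988\right) \left(- \frac{1}{4831}\right) + 60} = \sqrt{\frac{36988}{4831} + 60} = \sqrt{\frac{326848}{4831}} = \frac{8 \sqrt{24671917}}{4831}$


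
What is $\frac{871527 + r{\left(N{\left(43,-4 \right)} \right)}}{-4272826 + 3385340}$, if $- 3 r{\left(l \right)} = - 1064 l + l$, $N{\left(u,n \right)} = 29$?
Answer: $- \frac{1322704}{1331229} \approx -0.9936$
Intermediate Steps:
$r{\left(l \right)} = \frac{1063 l}{3}$ ($r{\left(l \right)} = - \frac{- 1064 l + l}{3} = - \frac{\left(-1063\right) l}{3} = \frac{1063 l}{3}$)
$\frac{871527 + r{\left(N{\left(43,-4 \right)} \right)}}{-4272826 + 3385340} = \frac{871527 + \frac{1063}{3} \cdot 29}{-4272826 + 3385340} = \frac{871527 + \frac{30827}{3}}{-887486} = \frac{2645408}{3} \left(- \frac{1}{887486}\right) = - \frac{1322704}{1331229}$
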